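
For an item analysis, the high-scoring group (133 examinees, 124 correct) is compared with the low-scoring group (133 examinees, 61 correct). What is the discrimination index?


p_upper = 124/133 = 0.9323
p_lower = 61/133 = 0.4586
D = 0.9323 - 0.4586 = 0.4737

0.4737


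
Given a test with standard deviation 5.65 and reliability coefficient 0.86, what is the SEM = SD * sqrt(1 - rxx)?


SEM = SD * sqrt(1 - rxx)
SEM = 5.65 * sqrt(1 - 0.86)
SEM = 5.65 * sqrt(0.14) = 5.65 * 0.374166
SEM = 2.114

2.114


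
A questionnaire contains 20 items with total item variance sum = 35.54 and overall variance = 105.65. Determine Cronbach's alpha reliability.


alpha = (k/(k-1)) * (1 - sum(si^2)/s_total^2)
= (20/19) * (1 - 35.54/105.65)
alpha = 0.6985

0.6985


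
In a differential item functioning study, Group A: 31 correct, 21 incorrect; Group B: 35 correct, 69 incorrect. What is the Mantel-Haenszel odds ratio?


Odds_A = 31/21 = 1.4762
Odds_B = 35/69 = 0.5072
OR = Odds_A / Odds_B = 1.4762 / 0.5072
Exactly, OR = (31 * 69) / (21 * 35) = 2139 / 735
OR = 2.9102

2.9102


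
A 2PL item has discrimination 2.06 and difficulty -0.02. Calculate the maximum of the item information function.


For 2PL, max info at theta = b = -0.02
I_max = a^2 / 4 = 2.06^2 / 4
= 4.2436 / 4
I_max = 1.0609

1.0609


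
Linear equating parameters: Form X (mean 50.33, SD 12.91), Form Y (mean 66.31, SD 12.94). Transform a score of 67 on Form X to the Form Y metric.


slope = SD_Y / SD_X = 12.94 / 12.91 ~ 1.0023
intercept = mean_Y - slope * mean_X = 66.31 - (12.94 / 12.91) * 50.33 ~ 15.863
Y = slope * X + intercept. To avoid rounding drift from the rounded slope/intercept, evaluate the equivalent form Y = mean_Y + SD_Y * (X - mean_X) / SD_X at full precision:
Y = 66.31 + 12.94 * (67 - 50.33) / 12.91
Y = 66.31 + 12.94 * 16.67 / 12.91
Y = 66.31 + 215.7098 / 12.91
Y = 66.31 + 16.7087
Y = 83.0187

83.0187


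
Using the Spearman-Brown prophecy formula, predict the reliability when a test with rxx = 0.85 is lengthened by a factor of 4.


r_new = (n * rxx) / (1 + (n-1) * rxx)
r_new = (4 * 0.85) / (1 + 3 * 0.85)
r_new = 3.4 / 3.55
r_new = 0.9577

0.9577


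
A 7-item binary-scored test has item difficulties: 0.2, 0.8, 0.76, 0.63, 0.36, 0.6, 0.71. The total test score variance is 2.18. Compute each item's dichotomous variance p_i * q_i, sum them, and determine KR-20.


For each item, compute p_i * q_i:
  Item 1: 0.2 * 0.8 = 0.16
  Item 2: 0.8 * 0.2 = 0.16
  Item 3: 0.76 * 0.24 = 0.1824
  Item 4: 0.63 * 0.37 = 0.2331
  Item 5: 0.36 * 0.64 = 0.2304
  Item 6: 0.6 * 0.4 = 0.24
  Item 7: 0.71 * 0.29 = 0.2059
Sum(p_i * q_i) = 0.16 + 0.16 + 0.1824 + 0.2331 + 0.2304 + 0.24 + 0.2059 = 1.4118
KR-20 = (k/(k-1)) * (1 - Sum(p_i*q_i) / Var_total)
= (7/6) * (1 - 1.4118/2.18)
= 1.1667 * 0.3524
KR-20 = 0.4111

0.4111


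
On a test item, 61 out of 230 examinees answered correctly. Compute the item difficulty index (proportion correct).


Item difficulty p = number correct / total examinees
p = 61 / 230
p = 0.2652

0.2652


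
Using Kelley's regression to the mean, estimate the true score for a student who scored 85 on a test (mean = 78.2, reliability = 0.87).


T_est = rxx * X + (1 - rxx) * mean
T_est = 0.87 * 85 + 0.13 * 78.2
T_est = 73.95 + 10.166
T_est = 84.116

84.116


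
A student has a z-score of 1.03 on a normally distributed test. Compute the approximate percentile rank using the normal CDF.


CDF(z) = 0.5 * (1 + erf(z/sqrt(2)))
erf(0.7283) = 0.697
CDF = 0.8485
Percentile rank = 0.8485 * 100 = 84.85

84.85


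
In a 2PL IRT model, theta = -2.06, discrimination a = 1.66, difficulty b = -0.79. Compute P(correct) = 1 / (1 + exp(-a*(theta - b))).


a*(theta - b) = 1.66 * (-2.06 - -0.79) = -2.1082
exp(--2.1082) = 8.2334
P = 1 / (1 + 8.2334)
P = 0.1083

0.1083


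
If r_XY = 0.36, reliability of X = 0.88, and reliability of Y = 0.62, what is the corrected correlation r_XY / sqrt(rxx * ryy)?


r_corrected = rxy / sqrt(rxx * ryy)
= 0.36 / sqrt(0.88 * 0.62)
= 0.36 / sqrt(0.5456)
= 0.36 / 0.738647
r_corrected = 0.4874

0.4874


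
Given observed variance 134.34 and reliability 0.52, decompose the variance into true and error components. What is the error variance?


var_true = rxx * var_obs = 0.52 * 134.34 = 69.8568
var_error = var_obs - var_true
var_error = 134.34 - 69.8568
var_error = 64.4832

64.4832


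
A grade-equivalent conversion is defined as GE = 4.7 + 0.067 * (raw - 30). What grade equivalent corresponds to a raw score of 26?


raw - median = 26 - 30 = -4
slope * diff = 0.067 * -4 = -0.268
GE = 4.7 + -0.268
GE = 4.432

4.432


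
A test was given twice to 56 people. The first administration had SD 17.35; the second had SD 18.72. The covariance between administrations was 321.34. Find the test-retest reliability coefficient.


r = cov(X,Y) / (SD_X * SD_Y)
r = 321.34 / (17.35 * 18.72)
r = 321.34 / 324.792
r = 0.9894

0.9894


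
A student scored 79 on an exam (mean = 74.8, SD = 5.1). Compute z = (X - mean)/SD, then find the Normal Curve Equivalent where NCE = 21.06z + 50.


z = (X - mean) / SD = (79 - 74.8) / 5.1
z = 4.2 / 5.1
z = 0.8235
NCE = NCE = 21.06z + 50
Carry z at full precision (z = 4.2 / 5.1) into the conversion:
NCE = 21.06 * (4.2 / 5.1) + 50 = 88.452 / 5.1 + 50
NCE = 17.3435 + 50
NCE = 67.3435

67.3435


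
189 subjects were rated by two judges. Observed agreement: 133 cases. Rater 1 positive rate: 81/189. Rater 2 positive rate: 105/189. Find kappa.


P_o = 133/189 = 0.703704
P_e = (81*105 + 108*84) / 35721 = 0.492063
kappa = (P_o - P_e) / (1 - P_e)
kappa = (0.703704 - 0.492063) / (1 - 0.492063)
kappa = 0.4167

0.4167


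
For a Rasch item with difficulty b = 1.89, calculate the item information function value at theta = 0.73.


P = 1/(1+exp(-(0.73-1.89))) = 0.2387
I = P*(1-P) = 0.2387 * 0.7613
I = 0.1817

0.1817


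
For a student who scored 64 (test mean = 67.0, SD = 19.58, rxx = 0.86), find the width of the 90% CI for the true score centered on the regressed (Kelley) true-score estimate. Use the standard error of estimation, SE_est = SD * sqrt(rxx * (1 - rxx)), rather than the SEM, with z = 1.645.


True score estimate = 0.86*64 + 0.14*67.0 = 64.42
SE_est = SD * sqrt(rxx * (1 - rxx)) = 19.58 * sqrt(0.86 * 0.14) = 19.58 * sqrt(0.1204) = 6.794006
CI = T_est +/- z * SE_est, so width = 2 * z * SE_est = 2 * 1.645 * 6.794006
Width = 22.3523

22.3523


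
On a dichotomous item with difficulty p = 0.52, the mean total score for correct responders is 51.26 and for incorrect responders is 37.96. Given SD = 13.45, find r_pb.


q = 1 - p = 0.48
rpb = ((M1 - M0) / SD) * sqrt(p * q)
rpb = ((51.26 - 37.96) / 13.45) * sqrt(0.52 * 0.48)
rpb = 0.494

0.494


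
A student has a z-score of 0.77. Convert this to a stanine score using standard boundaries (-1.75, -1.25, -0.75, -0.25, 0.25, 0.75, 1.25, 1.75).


Stanine boundaries: [-1.75, -1.25, -0.75, -0.25, 0.25, 0.75, 1.25, 1.75]
z = 0.77
Check each boundary:
  z >= -1.75 -> could be stanine 2
  z >= -1.25 -> could be stanine 3
  z >= -0.75 -> could be stanine 4
  z >= -0.25 -> could be stanine 5
  z >= 0.25 -> could be stanine 6
  z >= 0.75 -> could be stanine 7
  z < 1.25
  z < 1.75
Highest qualifying boundary gives stanine = 7

7


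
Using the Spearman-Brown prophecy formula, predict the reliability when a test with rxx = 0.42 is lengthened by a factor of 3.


r_new = (n * rxx) / (1 + (n-1) * rxx)
r_new = (3 * 0.42) / (1 + 2 * 0.42)
r_new = 1.26 / 1.84
r_new = 0.6848

0.6848


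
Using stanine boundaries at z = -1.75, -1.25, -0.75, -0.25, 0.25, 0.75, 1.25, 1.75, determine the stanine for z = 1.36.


Stanine boundaries: [-1.75, -1.25, -0.75, -0.25, 0.25, 0.75, 1.25, 1.75]
z = 1.36
Check each boundary:
  z >= -1.75 -> could be stanine 2
  z >= -1.25 -> could be stanine 3
  z >= -0.75 -> could be stanine 4
  z >= -0.25 -> could be stanine 5
  z >= 0.25 -> could be stanine 6
  z >= 0.75 -> could be stanine 7
  z >= 1.25 -> could be stanine 8
  z < 1.75
Highest qualifying boundary gives stanine = 8

8


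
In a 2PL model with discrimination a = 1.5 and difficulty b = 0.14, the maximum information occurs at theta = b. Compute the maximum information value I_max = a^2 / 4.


For 2PL, max info at theta = b = 0.14
I_max = a^2 / 4 = 1.5^2 / 4
= 2.25 / 4
I_max = 0.5625

0.5625


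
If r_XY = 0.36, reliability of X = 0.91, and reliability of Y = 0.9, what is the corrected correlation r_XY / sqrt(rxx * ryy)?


r_corrected = rxy / sqrt(rxx * ryy)
= 0.36 / sqrt(0.91 * 0.9)
= 0.36 / sqrt(0.819)
= 0.36 / 0.904986
r_corrected = 0.3978

0.3978


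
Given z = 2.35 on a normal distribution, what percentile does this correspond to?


CDF(z) = 0.5 * (1 + erf(z/sqrt(2)))
erf(1.6617) = 0.9812
CDF = 0.9906
Percentile rank = 0.9906 * 100 = 99.06

99.06


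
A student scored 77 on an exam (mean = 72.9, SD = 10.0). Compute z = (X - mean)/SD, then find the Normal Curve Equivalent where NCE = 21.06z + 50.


z = (X - mean) / SD = (77 - 72.9) / 10.0
z = 4.1 / 10.0
z = 0.41
NCE = NCE = 21.06z + 50
Carry z at full precision (z = 4.1 / 10.0) into the conversion:
NCE = 21.06 * (4.1 / 10.0) + 50 = 86.346 / 10.0 + 50
NCE = 8.6346 + 50
NCE = 58.6346

58.6346


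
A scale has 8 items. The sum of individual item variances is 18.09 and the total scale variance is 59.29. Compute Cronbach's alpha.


alpha = (k/(k-1)) * (1 - sum(si^2)/s_total^2)
= (8/7) * (1 - 18.09/59.29)
alpha = 0.7942

0.7942


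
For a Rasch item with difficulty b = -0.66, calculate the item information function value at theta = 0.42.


P = 1/(1+exp(-(0.42--0.66))) = 0.7465
I = P*(1-P) = 0.7465 * 0.2535
I = 0.1892

0.1892


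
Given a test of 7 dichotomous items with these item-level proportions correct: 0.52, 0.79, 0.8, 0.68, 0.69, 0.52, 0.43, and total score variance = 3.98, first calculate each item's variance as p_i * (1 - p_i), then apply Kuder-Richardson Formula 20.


For each item, compute p_i * q_i:
  Item 1: 0.52 * 0.48 = 0.2496
  Item 2: 0.79 * 0.21 = 0.1659
  Item 3: 0.8 * 0.2 = 0.16
  Item 4: 0.68 * 0.32 = 0.2176
  Item 5: 0.69 * 0.31 = 0.2139
  Item 6: 0.52 * 0.48 = 0.2496
  Item 7: 0.43 * 0.57 = 0.2451
Sum(p_i * q_i) = 0.2496 + 0.1659 + 0.16 + 0.2176 + 0.2139 + 0.2496 + 0.2451 = 1.5017
KR-20 = (k/(k-1)) * (1 - Sum(p_i*q_i) / Var_total)
= (7/6) * (1 - 1.5017/3.98)
= 1.1667 * 0.6227
KR-20 = 0.7265

0.7265


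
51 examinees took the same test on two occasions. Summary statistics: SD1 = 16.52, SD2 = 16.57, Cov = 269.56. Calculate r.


r = cov(X,Y) / (SD_X * SD_Y)
r = 269.56 / (16.52 * 16.57)
r = 269.56 / 273.7364
r = 0.9847

0.9847


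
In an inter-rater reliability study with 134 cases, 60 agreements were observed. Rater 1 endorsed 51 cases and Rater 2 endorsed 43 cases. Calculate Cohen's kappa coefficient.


P_o = 60/134 = 0.447761
P_e = (51*43 + 83*91) / 17956 = 0.542771
kappa = (P_o - P_e) / (1 - P_e)
kappa = (0.447761 - 0.542771) / (1 - 0.542771)
kappa = -0.2078

-0.2078


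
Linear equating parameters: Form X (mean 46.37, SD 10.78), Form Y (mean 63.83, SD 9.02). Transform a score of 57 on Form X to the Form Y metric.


slope = SD_Y / SD_X = 9.02 / 10.78 ~ 0.8367
intercept = mean_Y - slope * mean_X = 63.83 - (9.02 / 10.78) * 46.37 ~ 25.0306
Y = slope * X + intercept. To avoid rounding drift from the rounded slope/intercept, evaluate the equivalent form Y = mean_Y + SD_Y * (X - mean_X) / SD_X at full precision:
Y = 63.83 + 9.02 * (57 - 46.37) / 10.78
Y = 63.83 + 9.02 * 10.63 / 10.78
Y = 63.83 + 95.8826 / 10.78
Y = 63.83 + 8.8945
Y = 72.7245

72.7245


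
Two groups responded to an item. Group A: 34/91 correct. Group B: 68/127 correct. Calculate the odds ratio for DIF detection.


Odds_A = 34/57 = 0.5965
Odds_B = 68/59 = 1.1525
OR = Odds_A / Odds_B = 0.5965 / 1.1525
Exactly, OR = (34 * 59) / (57 * 68) = 2006 / 3876
OR = 0.5175

0.5175


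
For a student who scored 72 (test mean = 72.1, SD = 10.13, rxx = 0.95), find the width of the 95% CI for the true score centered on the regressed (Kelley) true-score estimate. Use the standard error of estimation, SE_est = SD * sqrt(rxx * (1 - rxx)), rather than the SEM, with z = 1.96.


True score estimate = 0.95*72 + 0.05*72.1 = 72.005
SE_est = SD * sqrt(rxx * (1 - rxx)) = 10.13 * sqrt(0.95 * 0.05) = 10.13 * sqrt(0.0475) = 2.207782
CI = T_est +/- z * SE_est, so width = 2 * z * SE_est = 2 * 1.96 * 2.207782
Width = 8.6545

8.6545


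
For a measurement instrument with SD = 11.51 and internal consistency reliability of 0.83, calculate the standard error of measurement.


SEM = SD * sqrt(1 - rxx)
SEM = 11.51 * sqrt(1 - 0.83)
SEM = 11.51 * sqrt(0.17) = 11.51 * 0.412311
SEM = 4.7457

4.7457


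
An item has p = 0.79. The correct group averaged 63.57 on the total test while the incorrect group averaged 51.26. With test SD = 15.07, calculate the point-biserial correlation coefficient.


q = 1 - p = 0.21
rpb = ((M1 - M0) / SD) * sqrt(p * q)
rpb = ((63.57 - 51.26) / 15.07) * sqrt(0.79 * 0.21)
rpb = 0.3327

0.3327


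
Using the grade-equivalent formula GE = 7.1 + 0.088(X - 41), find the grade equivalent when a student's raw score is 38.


raw - median = 38 - 41 = -3
slope * diff = 0.088 * -3 = -0.264
GE = 7.1 + -0.264
GE = 6.836

6.836


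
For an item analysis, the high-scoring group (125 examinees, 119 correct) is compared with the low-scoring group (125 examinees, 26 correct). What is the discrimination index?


p_upper = 119/125 = 0.952
p_lower = 26/125 = 0.208
D = 0.952 - 0.208 = 0.744

0.744


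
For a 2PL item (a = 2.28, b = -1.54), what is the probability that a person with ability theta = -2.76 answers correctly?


a*(theta - b) = 2.28 * (-2.76 - -1.54) = -2.7816
exp(--2.7816) = 16.1448
P = 1 / (1 + 16.1448)
P = 0.0583

0.0583


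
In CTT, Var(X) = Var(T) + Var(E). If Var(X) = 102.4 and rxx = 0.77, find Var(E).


var_true = rxx * var_obs = 0.77 * 102.4 = 78.848
var_error = var_obs - var_true
var_error = 102.4 - 78.848
var_error = 23.552

23.552


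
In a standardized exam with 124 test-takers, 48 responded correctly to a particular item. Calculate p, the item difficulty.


Item difficulty p = number correct / total examinees
p = 48 / 124
p = 0.3871

0.3871


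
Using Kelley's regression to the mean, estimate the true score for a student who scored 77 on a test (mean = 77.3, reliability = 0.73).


T_est = rxx * X + (1 - rxx) * mean
T_est = 0.73 * 77 + 0.27 * 77.3
T_est = 56.21 + 20.871
T_est = 77.081

77.081


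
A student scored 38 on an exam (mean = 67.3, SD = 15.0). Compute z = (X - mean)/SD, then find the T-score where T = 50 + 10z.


z = (X - mean) / SD = (38 - 67.3) / 15.0
z = -29.3 / 15.0
z = -1.9533
T-score = T = 50 + 10z
Carry z at full precision (z = -29.3 / 15.0) into the conversion:
T-score = 50 + 10 * (-29.3 / 15.0) = 50 + -293 / 15.0
T-score = 50 + -19.5333
T-score = 30.4667

30.4667


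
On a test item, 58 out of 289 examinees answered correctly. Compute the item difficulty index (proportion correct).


Item difficulty p = number correct / total examinees
p = 58 / 289
p = 0.2007

0.2007


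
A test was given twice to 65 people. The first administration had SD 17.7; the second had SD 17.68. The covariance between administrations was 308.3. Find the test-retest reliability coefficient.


r = cov(X,Y) / (SD_X * SD_Y)
r = 308.3 / (17.7 * 17.68)
r = 308.3 / 312.936
r = 0.9852

0.9852


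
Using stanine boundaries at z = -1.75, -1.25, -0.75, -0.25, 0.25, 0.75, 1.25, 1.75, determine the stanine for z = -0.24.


Stanine boundaries: [-1.75, -1.25, -0.75, -0.25, 0.25, 0.75, 1.25, 1.75]
z = -0.24
Check each boundary:
  z >= -1.75 -> could be stanine 2
  z >= -1.25 -> could be stanine 3
  z >= -0.75 -> could be stanine 4
  z >= -0.25 -> could be stanine 5
  z < 0.25
  z < 0.75
  z < 1.25
  z < 1.75
Highest qualifying boundary gives stanine = 5

5


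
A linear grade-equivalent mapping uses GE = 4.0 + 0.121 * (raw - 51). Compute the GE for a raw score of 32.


raw - median = 32 - 51 = -19
slope * diff = 0.121 * -19 = -2.299
GE = 4.0 + -2.299
GE = 1.701

1.701


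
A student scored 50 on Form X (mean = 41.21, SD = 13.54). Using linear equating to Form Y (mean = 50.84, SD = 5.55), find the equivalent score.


slope = SD_Y / SD_X = 5.55 / 13.54 ~ 0.4099
intercept = mean_Y - slope * mean_X = 50.84 - (5.55 / 13.54) * 41.21 ~ 33.9482
Y = slope * X + intercept. To avoid rounding drift from the rounded slope/intercept, evaluate the equivalent form Y = mean_Y + SD_Y * (X - mean_X) / SD_X at full precision:
Y = 50.84 + 5.55 * (50 - 41.21) / 13.54
Y = 50.84 + 5.55 * 8.79 / 13.54
Y = 50.84 + 48.7845 / 13.54
Y = 50.84 + 3.603
Y = 54.443

54.443


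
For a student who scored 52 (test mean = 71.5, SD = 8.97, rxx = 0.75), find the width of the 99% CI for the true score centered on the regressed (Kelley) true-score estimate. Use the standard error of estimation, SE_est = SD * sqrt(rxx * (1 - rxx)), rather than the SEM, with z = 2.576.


True score estimate = 0.75*52 + 0.25*71.5 = 56.875
SE_est = SD * sqrt(rxx * (1 - rxx)) = 8.97 * sqrt(0.75 * 0.25) = 8.97 * sqrt(0.1875) = 3.884124
CI = T_est +/- z * SE_est, so width = 2 * z * SE_est = 2 * 2.576 * 3.884124
Width = 20.011

20.011


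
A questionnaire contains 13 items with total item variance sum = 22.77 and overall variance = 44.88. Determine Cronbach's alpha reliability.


alpha = (k/(k-1)) * (1 - sum(si^2)/s_total^2)
= (13/12) * (1 - 22.77/44.88)
alpha = 0.5337

0.5337


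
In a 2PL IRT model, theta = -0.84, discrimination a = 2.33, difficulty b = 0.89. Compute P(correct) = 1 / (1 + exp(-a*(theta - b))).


a*(theta - b) = 2.33 * (-0.84 - 0.89) = -4.0309
exp(--4.0309) = 56.3116
P = 1 / (1 + 56.3116)
P = 0.0174

0.0174


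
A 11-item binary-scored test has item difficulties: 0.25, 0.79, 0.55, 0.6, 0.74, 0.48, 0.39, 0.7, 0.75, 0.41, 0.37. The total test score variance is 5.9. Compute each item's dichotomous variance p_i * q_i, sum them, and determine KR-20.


For each item, compute p_i * q_i:
  Item 1: 0.25 * 0.75 = 0.1875
  Item 2: 0.79 * 0.21 = 0.1659
  Item 3: 0.55 * 0.45 = 0.2475
  Item 4: 0.6 * 0.4 = 0.24
  Item 5: 0.74 * 0.26 = 0.1924
  Item 6: 0.48 * 0.52 = 0.2496
  Item 7: 0.39 * 0.61 = 0.2379
  Item 8: 0.7 * 0.3 = 0.21
  Item 9: 0.75 * 0.25 = 0.1875
  Item 10: 0.41 * 0.59 = 0.2419
  Item 11: 0.37 * 0.63 = 0.2331
Sum(p_i * q_i) = 0.1875 + 0.1659 + 0.2475 + 0.24 + 0.1924 + 0.2496 + 0.2379 + 0.21 + 0.1875 + 0.2419 + 0.2331 = 2.3933
KR-20 = (k/(k-1)) * (1 - Sum(p_i*q_i) / Var_total)
= (11/10) * (1 - 2.3933/5.9)
= 1.1 * 0.5944
KR-20 = 0.6538

0.6538


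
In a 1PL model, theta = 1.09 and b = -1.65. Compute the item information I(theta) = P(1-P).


P = 1/(1+exp(-(1.09--1.65))) = 0.9393
I = P*(1-P) = 0.9393 * 0.0607
I = 0.057

0.057


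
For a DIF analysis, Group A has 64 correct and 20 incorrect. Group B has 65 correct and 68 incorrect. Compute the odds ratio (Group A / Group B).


Odds_A = 64/20 = 3.2
Odds_B = 65/68 = 0.9559
OR = Odds_A / Odds_B = 3.2 / 0.9559
Exactly, OR = (64 * 68) / (20 * 65) = 4352 / 1300
OR = 3.3477

3.3477


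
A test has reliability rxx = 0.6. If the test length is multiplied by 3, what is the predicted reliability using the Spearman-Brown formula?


r_new = (n * rxx) / (1 + (n-1) * rxx)
r_new = (3 * 0.6) / (1 + 2 * 0.6)
r_new = 1.8 / 2.2
r_new = 0.8182

0.8182


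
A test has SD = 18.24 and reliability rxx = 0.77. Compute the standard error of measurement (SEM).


SEM = SD * sqrt(1 - rxx)
SEM = 18.24 * sqrt(1 - 0.77)
SEM = 18.24 * sqrt(0.23) = 18.24 * 0.479583
SEM = 8.7476

8.7476


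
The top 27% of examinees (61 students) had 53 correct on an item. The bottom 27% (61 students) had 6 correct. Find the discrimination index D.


p_upper = 53/61 = 0.8689
p_lower = 6/61 = 0.0984
D = 0.8689 - 0.0984 = 0.7705

0.7705


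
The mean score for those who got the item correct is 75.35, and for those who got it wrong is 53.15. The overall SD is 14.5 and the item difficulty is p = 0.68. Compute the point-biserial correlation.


q = 1 - p = 0.32
rpb = ((M1 - M0) / SD) * sqrt(p * q)
rpb = ((75.35 - 53.15) / 14.5) * sqrt(0.68 * 0.32)
rpb = 0.7142

0.7142


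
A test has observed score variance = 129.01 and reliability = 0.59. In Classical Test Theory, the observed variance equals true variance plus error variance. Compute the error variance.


var_true = rxx * var_obs = 0.59 * 129.01 = 76.1159
var_error = var_obs - var_true
var_error = 129.01 - 76.1159
var_error = 52.8941

52.8941


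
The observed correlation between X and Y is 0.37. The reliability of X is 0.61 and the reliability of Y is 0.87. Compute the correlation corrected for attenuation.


r_corrected = rxy / sqrt(rxx * ryy)
= 0.37 / sqrt(0.61 * 0.87)
= 0.37 / sqrt(0.5307)
= 0.37 / 0.728492
r_corrected = 0.5079

0.5079


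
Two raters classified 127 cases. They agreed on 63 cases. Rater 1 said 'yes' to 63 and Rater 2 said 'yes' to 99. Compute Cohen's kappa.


P_o = 63/127 = 0.496063
P_e = (63*99 + 64*28) / 16129 = 0.497799
kappa = (P_o - P_e) / (1 - P_e)
kappa = (0.496063 - 0.497799) / (1 - 0.497799)
kappa = -0.0035

-0.0035


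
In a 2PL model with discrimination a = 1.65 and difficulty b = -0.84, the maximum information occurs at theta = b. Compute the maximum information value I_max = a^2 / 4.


For 2PL, max info at theta = b = -0.84
I_max = a^2 / 4 = 1.65^2 / 4
= 2.7225 / 4
I_max = 0.6806

0.6806


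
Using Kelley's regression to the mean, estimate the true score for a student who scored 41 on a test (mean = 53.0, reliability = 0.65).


T_est = rxx * X + (1 - rxx) * mean
T_est = 0.65 * 41 + 0.35 * 53.0
T_est = 26.65 + 18.55
T_est = 45.2

45.2


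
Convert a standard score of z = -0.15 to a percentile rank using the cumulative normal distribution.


CDF(z) = 0.5 * (1 + erf(z/sqrt(2)))
erf(-0.1061) = -0.1192
CDF = 0.4404
Percentile rank = 0.4404 * 100 = 44.04

44.04


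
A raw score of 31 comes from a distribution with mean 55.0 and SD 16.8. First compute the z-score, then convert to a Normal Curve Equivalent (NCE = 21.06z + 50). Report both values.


z = (X - mean) / SD = (31 - 55.0) / 16.8
z = -24.0 / 16.8
z = -1.4286
NCE = NCE = 21.06z + 50
Carry z at full precision (z = -24.0 / 16.8) into the conversion:
NCE = 21.06 * (-24.0 / 16.8) + 50 = -505.44 / 16.8 + 50
NCE = -30.0857 + 50
NCE = 19.9143

19.9143


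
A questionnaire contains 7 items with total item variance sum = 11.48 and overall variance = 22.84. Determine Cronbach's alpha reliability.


alpha = (k/(k-1)) * (1 - sum(si^2)/s_total^2)
= (7/6) * (1 - 11.48/22.84)
alpha = 0.5803

0.5803


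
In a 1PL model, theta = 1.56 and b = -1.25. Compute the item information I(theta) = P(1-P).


P = 1/(1+exp(-(1.56--1.25))) = 0.9432
I = P*(1-P) = 0.9432 * 0.0568
I = 0.0536

0.0536


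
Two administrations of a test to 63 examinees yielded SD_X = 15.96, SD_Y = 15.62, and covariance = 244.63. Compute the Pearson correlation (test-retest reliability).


r = cov(X,Y) / (SD_X * SD_Y)
r = 244.63 / (15.96 * 15.62)
r = 244.63 / 249.2952
r = 0.9813

0.9813


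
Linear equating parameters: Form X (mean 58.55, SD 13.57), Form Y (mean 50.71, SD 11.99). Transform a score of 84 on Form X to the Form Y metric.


slope = SD_Y / SD_X = 11.99 / 13.57 ~ 0.8836
intercept = mean_Y - slope * mean_X = 50.71 - (11.99 / 13.57) * 58.55 ~ -1.0228
Y = slope * X + intercept. To avoid rounding drift from the rounded slope/intercept, evaluate the equivalent form Y = mean_Y + SD_Y * (X - mean_X) / SD_X at full precision:
Y = 50.71 + 11.99 * (84 - 58.55) / 13.57
Y = 50.71 + 11.99 * 25.45 / 13.57
Y = 50.71 + 305.1455 / 13.57
Y = 50.71 + 22.4868
Y = 73.1968

73.1968


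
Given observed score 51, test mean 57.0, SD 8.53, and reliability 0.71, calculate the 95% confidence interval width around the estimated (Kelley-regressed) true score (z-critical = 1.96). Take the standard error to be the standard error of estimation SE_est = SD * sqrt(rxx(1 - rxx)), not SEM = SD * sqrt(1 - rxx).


True score estimate = 0.71*51 + 0.29*57.0 = 52.74
SE_est = SD * sqrt(rxx * (1 - rxx)) = 8.53 * sqrt(0.71 * 0.29) = 8.53 * sqrt(0.2059) = 3.87059
CI = T_est +/- z * SE_est, so width = 2 * z * SE_est = 2 * 1.96 * 3.87059
Width = 15.1727

15.1727


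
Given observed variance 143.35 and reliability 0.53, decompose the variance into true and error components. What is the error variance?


var_true = rxx * var_obs = 0.53 * 143.35 = 75.9755
var_error = var_obs - var_true
var_error = 143.35 - 75.9755
var_error = 67.3745

67.3745


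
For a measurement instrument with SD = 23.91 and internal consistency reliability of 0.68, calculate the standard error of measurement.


SEM = SD * sqrt(1 - rxx)
SEM = 23.91 * sqrt(1 - 0.68)
SEM = 23.91 * sqrt(0.32) = 23.91 * 0.565685
SEM = 13.5255

13.5255


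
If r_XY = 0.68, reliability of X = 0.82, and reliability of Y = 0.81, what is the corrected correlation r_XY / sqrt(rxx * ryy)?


r_corrected = rxy / sqrt(rxx * ryy)
= 0.68 / sqrt(0.82 * 0.81)
= 0.68 / sqrt(0.6642)
= 0.68 / 0.814985
r_corrected = 0.8344

0.8344


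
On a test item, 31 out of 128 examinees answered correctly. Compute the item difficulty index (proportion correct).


Item difficulty p = number correct / total examinees
p = 31 / 128
p = 0.2422

0.2422


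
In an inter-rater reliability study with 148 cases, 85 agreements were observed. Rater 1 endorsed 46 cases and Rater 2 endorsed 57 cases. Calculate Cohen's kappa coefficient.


P_o = 85/148 = 0.574324
P_e = (46*57 + 102*91) / 21904 = 0.543462
kappa = (P_o - P_e) / (1 - P_e)
kappa = (0.574324 - 0.543462) / (1 - 0.543462)
kappa = 0.0676

0.0676


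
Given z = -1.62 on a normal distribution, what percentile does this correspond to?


CDF(z) = 0.5 * (1 + erf(z/sqrt(2)))
erf(-1.1455) = -0.8948
CDF = 0.0526
Percentile rank = 0.0526 * 100 = 5.26

5.26


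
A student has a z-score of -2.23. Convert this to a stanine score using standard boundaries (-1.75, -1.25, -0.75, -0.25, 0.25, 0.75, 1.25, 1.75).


Stanine boundaries: [-1.75, -1.25, -0.75, -0.25, 0.25, 0.75, 1.25, 1.75]
z = -2.23
Check each boundary:
  z < -1.75
  z < -1.25
  z < -0.75
  z < -0.25
  z < 0.25
  z < 0.75
  z < 1.25
  z < 1.75
Highest qualifying boundary gives stanine = 1

1


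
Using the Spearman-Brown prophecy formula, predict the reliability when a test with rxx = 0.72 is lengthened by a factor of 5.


r_new = (n * rxx) / (1 + (n-1) * rxx)
r_new = (5 * 0.72) / (1 + 4 * 0.72)
r_new = 3.6 / 3.88
r_new = 0.9278

0.9278


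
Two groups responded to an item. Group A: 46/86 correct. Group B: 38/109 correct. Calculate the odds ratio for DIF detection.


Odds_A = 46/40 = 1.15
Odds_B = 38/71 = 0.5352
OR = Odds_A / Odds_B = 1.15 / 0.5352
Exactly, OR = (46 * 71) / (40 * 38) = 3266 / 1520
OR = 2.1487

2.1487


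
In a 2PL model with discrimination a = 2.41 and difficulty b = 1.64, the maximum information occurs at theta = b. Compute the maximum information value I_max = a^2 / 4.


For 2PL, max info at theta = b = 1.64
I_max = a^2 / 4 = 2.41^2 / 4
= 5.8081 / 4
I_max = 1.452

1.452


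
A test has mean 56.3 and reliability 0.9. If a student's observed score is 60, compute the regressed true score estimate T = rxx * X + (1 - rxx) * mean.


T_est = rxx * X + (1 - rxx) * mean
T_est = 0.9 * 60 + 0.1 * 56.3
T_est = 54.0 + 5.63
T_est = 59.63

59.63


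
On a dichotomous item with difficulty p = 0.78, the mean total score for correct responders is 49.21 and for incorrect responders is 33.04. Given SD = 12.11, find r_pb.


q = 1 - p = 0.22
rpb = ((M1 - M0) / SD) * sqrt(p * q)
rpb = ((49.21 - 33.04) / 12.11) * sqrt(0.78 * 0.22)
rpb = 0.5531

0.5531


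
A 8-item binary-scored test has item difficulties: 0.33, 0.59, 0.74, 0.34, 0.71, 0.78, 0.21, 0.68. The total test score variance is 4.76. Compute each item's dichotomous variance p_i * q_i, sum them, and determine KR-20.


For each item, compute p_i * q_i:
  Item 1: 0.33 * 0.67 = 0.2211
  Item 2: 0.59 * 0.41 = 0.2419
  Item 3: 0.74 * 0.26 = 0.1924
  Item 4: 0.34 * 0.66 = 0.2244
  Item 5: 0.71 * 0.29 = 0.2059
  Item 6: 0.78 * 0.22 = 0.1716
  Item 7: 0.21 * 0.79 = 0.1659
  Item 8: 0.68 * 0.32 = 0.2176
Sum(p_i * q_i) = 0.2211 + 0.2419 + 0.1924 + 0.2244 + 0.2059 + 0.1716 + 0.1659 + 0.2176 = 1.6408
KR-20 = (k/(k-1)) * (1 - Sum(p_i*q_i) / Var_total)
= (8/7) * (1 - 1.6408/4.76)
= 1.1429 * 0.6553
KR-20 = 0.7489

0.7489


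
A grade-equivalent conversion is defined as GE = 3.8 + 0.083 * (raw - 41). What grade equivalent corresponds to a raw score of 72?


raw - median = 72 - 41 = 31
slope * diff = 0.083 * 31 = 2.573
GE = 3.8 + 2.573
GE = 6.373

6.373


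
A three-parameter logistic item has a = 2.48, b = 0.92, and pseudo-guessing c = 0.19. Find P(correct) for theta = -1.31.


logit = 2.48*(-1.31 - 0.92) = -5.5304
P* = 1/(1 + exp(--5.5304)) = 0.0039
P = 0.19 + (1 - 0.19) * 0.0039
P = 0.1932

0.1932


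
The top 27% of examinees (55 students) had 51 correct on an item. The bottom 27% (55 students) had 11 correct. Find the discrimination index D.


p_upper = 51/55 = 0.9273
p_lower = 11/55 = 0.2
D = 0.9273 - 0.2 = 0.7273

0.7273


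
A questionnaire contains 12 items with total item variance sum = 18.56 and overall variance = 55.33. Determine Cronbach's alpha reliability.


alpha = (k/(k-1)) * (1 - sum(si^2)/s_total^2)
= (12/11) * (1 - 18.56/55.33)
alpha = 0.725

0.725


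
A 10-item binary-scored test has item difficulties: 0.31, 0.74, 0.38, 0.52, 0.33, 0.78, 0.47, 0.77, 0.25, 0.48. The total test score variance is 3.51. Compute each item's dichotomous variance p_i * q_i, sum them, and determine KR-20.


For each item, compute p_i * q_i:
  Item 1: 0.31 * 0.69 = 0.2139
  Item 2: 0.74 * 0.26 = 0.1924
  Item 3: 0.38 * 0.62 = 0.2356
  Item 4: 0.52 * 0.48 = 0.2496
  Item 5: 0.33 * 0.67 = 0.2211
  Item 6: 0.78 * 0.22 = 0.1716
  Item 7: 0.47 * 0.53 = 0.2491
  Item 8: 0.77 * 0.23 = 0.1771
  Item 9: 0.25 * 0.75 = 0.1875
  Item 10: 0.48 * 0.52 = 0.2496
Sum(p_i * q_i) = 0.2139 + 0.1924 + 0.2356 + 0.2496 + 0.2211 + 0.1716 + 0.2491 + 0.1771 + 0.1875 + 0.2496 = 2.1475
KR-20 = (k/(k-1)) * (1 - Sum(p_i*q_i) / Var_total)
= (10/9) * (1 - 2.1475/3.51)
= 1.1111 * 0.3882
KR-20 = 0.4313

0.4313


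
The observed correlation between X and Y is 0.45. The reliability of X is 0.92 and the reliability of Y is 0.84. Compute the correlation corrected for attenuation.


r_corrected = rxy / sqrt(rxx * ryy)
= 0.45 / sqrt(0.92 * 0.84)
= 0.45 / sqrt(0.7728)
= 0.45 / 0.87909
r_corrected = 0.5119

0.5119


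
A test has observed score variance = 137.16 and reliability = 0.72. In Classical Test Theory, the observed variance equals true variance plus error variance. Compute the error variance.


var_true = rxx * var_obs = 0.72 * 137.16 = 98.7552
var_error = var_obs - var_true
var_error = 137.16 - 98.7552
var_error = 38.4048

38.4048


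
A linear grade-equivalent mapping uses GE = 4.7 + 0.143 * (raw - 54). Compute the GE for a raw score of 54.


raw - median = 54 - 54 = 0
slope * diff = 0.143 * 0 = 0.0
GE = 4.7 + 0.0
GE = 4.7

4.7


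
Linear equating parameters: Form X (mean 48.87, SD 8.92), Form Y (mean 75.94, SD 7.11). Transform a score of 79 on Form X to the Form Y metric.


slope = SD_Y / SD_X = 7.11 / 8.92 ~ 0.7971
intercept = mean_Y - slope * mean_X = 75.94 - (7.11 / 8.92) * 48.87 ~ 36.9864
Y = slope * X + intercept. To avoid rounding drift from the rounded slope/intercept, evaluate the equivalent form Y = mean_Y + SD_Y * (X - mean_X) / SD_X at full precision:
Y = 75.94 + 7.11 * (79 - 48.87) / 8.92
Y = 75.94 + 7.11 * 30.13 / 8.92
Y = 75.94 + 214.2243 / 8.92
Y = 75.94 + 24.0162
Y = 99.9562

99.9562


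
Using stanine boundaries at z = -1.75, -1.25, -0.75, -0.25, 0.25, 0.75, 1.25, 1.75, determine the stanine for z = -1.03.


Stanine boundaries: [-1.75, -1.25, -0.75, -0.25, 0.25, 0.75, 1.25, 1.75]
z = -1.03
Check each boundary:
  z >= -1.75 -> could be stanine 2
  z >= -1.25 -> could be stanine 3
  z < -0.75
  z < -0.25
  z < 0.25
  z < 0.75
  z < 1.25
  z < 1.75
Highest qualifying boundary gives stanine = 3

3


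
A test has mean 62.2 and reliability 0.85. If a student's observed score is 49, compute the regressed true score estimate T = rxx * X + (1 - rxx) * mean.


T_est = rxx * X + (1 - rxx) * mean
T_est = 0.85 * 49 + 0.15 * 62.2
T_est = 41.65 + 9.33
T_est = 50.98

50.98


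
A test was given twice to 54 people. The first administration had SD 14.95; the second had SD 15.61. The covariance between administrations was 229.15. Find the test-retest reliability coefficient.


r = cov(X,Y) / (SD_X * SD_Y)
r = 229.15 / (14.95 * 15.61)
r = 229.15 / 233.3695
r = 0.9819

0.9819


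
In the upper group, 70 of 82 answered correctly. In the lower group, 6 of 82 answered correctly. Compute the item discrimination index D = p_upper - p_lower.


p_upper = 70/82 = 0.8537
p_lower = 6/82 = 0.0732
D = 0.8537 - 0.0732 = 0.7805

0.7805


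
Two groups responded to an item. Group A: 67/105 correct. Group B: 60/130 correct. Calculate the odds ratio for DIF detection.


Odds_A = 67/38 = 1.7632
Odds_B = 60/70 = 0.8571
OR = Odds_A / Odds_B = 1.7632 / 0.8571
Exactly, OR = (67 * 70) / (38 * 60) = 4690 / 2280
OR = 2.057

2.057


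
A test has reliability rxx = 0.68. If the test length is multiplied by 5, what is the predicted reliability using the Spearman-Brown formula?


r_new = (n * rxx) / (1 + (n-1) * rxx)
r_new = (5 * 0.68) / (1 + 4 * 0.68)
r_new = 3.4 / 3.72
r_new = 0.914

0.914


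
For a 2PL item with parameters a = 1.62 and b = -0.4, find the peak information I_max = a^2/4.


For 2PL, max info at theta = b = -0.4
I_max = a^2 / 4 = 1.62^2 / 4
= 2.6244 / 4
I_max = 0.6561

0.6561


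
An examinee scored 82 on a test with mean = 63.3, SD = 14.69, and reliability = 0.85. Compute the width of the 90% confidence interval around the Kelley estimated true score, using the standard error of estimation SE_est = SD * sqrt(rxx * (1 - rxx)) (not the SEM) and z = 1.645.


True score estimate = 0.85*82 + 0.15*63.3 = 79.195
SE_est = SD * sqrt(rxx * (1 - rxx)) = 14.69 * sqrt(0.85 * 0.15) = 14.69 * sqrt(0.1275) = 5.245379
CI = T_est +/- z * SE_est, so width = 2 * z * SE_est = 2 * 1.645 * 5.245379
Width = 17.2573

17.2573


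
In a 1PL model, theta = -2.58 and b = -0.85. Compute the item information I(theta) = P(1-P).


P = 1/(1+exp(-(-2.58--0.85))) = 0.1506
I = P*(1-P) = 0.1506 * 0.8494
I = 0.1279

0.1279


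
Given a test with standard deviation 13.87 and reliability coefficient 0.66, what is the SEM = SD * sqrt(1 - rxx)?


SEM = SD * sqrt(1 - rxx)
SEM = 13.87 * sqrt(1 - 0.66)
SEM = 13.87 * sqrt(0.34) = 13.87 * 0.583095
SEM = 8.0875

8.0875


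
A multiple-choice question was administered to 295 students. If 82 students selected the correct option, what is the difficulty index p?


Item difficulty p = number correct / total examinees
p = 82 / 295
p = 0.278

0.278


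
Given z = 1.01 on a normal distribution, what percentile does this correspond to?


CDF(z) = 0.5 * (1 + erf(z/sqrt(2)))
erf(0.7142) = 0.6875
CDF = 0.8438
Percentile rank = 0.8438 * 100 = 84.38

84.38


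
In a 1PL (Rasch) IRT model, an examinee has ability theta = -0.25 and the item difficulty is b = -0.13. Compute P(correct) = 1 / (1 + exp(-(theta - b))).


theta - b = -0.25 - -0.13 = -0.12
exp(-(theta - b)) = exp(0.12) = 1.1275
P = 1 / (1 + 1.1275)
P = 0.47

0.47


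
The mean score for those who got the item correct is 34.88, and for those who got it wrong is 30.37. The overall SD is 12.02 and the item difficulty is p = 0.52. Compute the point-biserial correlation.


q = 1 - p = 0.48
rpb = ((M1 - M0) / SD) * sqrt(p * q)
rpb = ((34.88 - 30.37) / 12.02) * sqrt(0.52 * 0.48)
rpb = 0.1875

0.1875


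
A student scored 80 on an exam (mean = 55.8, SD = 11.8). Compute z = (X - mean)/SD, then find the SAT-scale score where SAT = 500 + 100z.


z = (X - mean) / SD = (80 - 55.8) / 11.8
z = 24.2 / 11.8
z = 2.0508
SAT-scale = SAT = 500 + 100z
Carry z at full precision (z = 24.2 / 11.8) into the conversion:
SAT-scale = 500 + 100 * (24.2 / 11.8) = 500 + 2420 / 11.8
SAT-scale = 500 + 205.0847
SAT-scale = 705.0847

705.0847


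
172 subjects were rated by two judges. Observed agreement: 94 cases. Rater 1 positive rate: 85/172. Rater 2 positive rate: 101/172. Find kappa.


P_o = 94/172 = 0.546512
P_e = (85*101 + 87*71) / 29584 = 0.498986
kappa = (P_o - P_e) / (1 - P_e)
kappa = (0.546512 - 0.498986) / (1 - 0.498986)
kappa = 0.0949

0.0949


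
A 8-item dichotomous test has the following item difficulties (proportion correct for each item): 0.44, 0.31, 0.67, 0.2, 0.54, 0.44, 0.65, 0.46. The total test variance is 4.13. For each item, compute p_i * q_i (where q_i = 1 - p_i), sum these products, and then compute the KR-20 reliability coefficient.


For each item, compute p_i * q_i:
  Item 1: 0.44 * 0.56 = 0.2464
  Item 2: 0.31 * 0.69 = 0.2139
  Item 3: 0.67 * 0.33 = 0.2211
  Item 4: 0.2 * 0.8 = 0.16
  Item 5: 0.54 * 0.46 = 0.2484
  Item 6: 0.44 * 0.56 = 0.2464
  Item 7: 0.65 * 0.35 = 0.2275
  Item 8: 0.46 * 0.54 = 0.2484
Sum(p_i * q_i) = 0.2464 + 0.2139 + 0.2211 + 0.16 + 0.2484 + 0.2464 + 0.2275 + 0.2484 = 1.8121
KR-20 = (k/(k-1)) * (1 - Sum(p_i*q_i) / Var_total)
= (8/7) * (1 - 1.8121/4.13)
= 1.1429 * 0.5612
KR-20 = 0.6414

0.6414


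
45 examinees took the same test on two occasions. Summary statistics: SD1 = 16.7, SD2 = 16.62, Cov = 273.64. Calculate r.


r = cov(X,Y) / (SD_X * SD_Y)
r = 273.64 / (16.7 * 16.62)
r = 273.64 / 277.554
r = 0.9859

0.9859


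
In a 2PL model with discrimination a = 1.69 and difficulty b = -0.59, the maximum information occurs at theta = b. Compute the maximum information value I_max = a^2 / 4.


For 2PL, max info at theta = b = -0.59
I_max = a^2 / 4 = 1.69^2 / 4
= 2.8561 / 4
I_max = 0.714

0.714


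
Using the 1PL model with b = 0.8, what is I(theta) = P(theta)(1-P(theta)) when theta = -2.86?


P = 1/(1+exp(-(-2.86-0.8))) = 0.0251
I = P*(1-P) = 0.0251 * 0.9749
I = 0.0245

0.0245


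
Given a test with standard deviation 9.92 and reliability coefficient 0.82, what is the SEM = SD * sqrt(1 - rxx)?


SEM = SD * sqrt(1 - rxx)
SEM = 9.92 * sqrt(1 - 0.82)
SEM = 9.92 * sqrt(0.18) = 9.92 * 0.424264
SEM = 4.2087

4.2087


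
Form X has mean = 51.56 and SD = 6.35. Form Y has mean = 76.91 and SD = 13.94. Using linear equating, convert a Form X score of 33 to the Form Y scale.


slope = SD_Y / SD_X = 13.94 / 6.35 ~ 2.1953
intercept = mean_Y - slope * mean_X = 76.91 - (13.94 / 6.35) * 51.56 ~ -36.2784
Y = slope * X + intercept. To avoid rounding drift from the rounded slope/intercept, evaluate the equivalent form Y = mean_Y + SD_Y * (X - mean_X) / SD_X at full precision:
Y = 76.91 + 13.94 * (33 - 51.56) / 6.35
Y = 76.91 - 13.94 * 18.56 / 6.35
Y = 76.91 - 258.7264 / 6.35
Y = 76.91 - 40.7443
Y = 36.1657

36.1657


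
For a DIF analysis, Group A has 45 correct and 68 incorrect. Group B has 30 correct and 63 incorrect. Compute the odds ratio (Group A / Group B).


Odds_A = 45/68 = 0.6618
Odds_B = 30/63 = 0.4762
OR = Odds_A / Odds_B = 0.6618 / 0.4762
Exactly, OR = (45 * 63) / (68 * 30) = 2835 / 2040
OR = 1.3897

1.3897


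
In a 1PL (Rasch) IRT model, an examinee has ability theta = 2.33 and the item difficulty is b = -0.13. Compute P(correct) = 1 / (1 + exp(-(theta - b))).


theta - b = 2.33 - -0.13 = 2.46
exp(-(theta - b)) = exp(-2.46) = 0.0854
P = 1 / (1 + 0.0854)
P = 0.9213

0.9213


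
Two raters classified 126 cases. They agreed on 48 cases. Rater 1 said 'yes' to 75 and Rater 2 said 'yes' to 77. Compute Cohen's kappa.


P_o = 48/126 = 0.380952
P_e = (75*77 + 51*49) / 15876 = 0.521164
kappa = (P_o - P_e) / (1 - P_e)
kappa = (0.380952 - 0.521164) / (1 - 0.521164)
kappa = -0.2928

-0.2928


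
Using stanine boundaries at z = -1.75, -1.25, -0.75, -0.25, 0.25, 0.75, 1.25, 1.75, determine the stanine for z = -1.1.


Stanine boundaries: [-1.75, -1.25, -0.75, -0.25, 0.25, 0.75, 1.25, 1.75]
z = -1.1
Check each boundary:
  z >= -1.75 -> could be stanine 2
  z >= -1.25 -> could be stanine 3
  z < -0.75
  z < -0.25
  z < 0.25
  z < 0.75
  z < 1.25
  z < 1.75
Highest qualifying boundary gives stanine = 3

3
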